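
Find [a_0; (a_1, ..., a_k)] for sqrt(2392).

[48; (1, 9, 1, 7, 4, 7, 1, 9, 1, 96)]

Write x_i = (sqrt(2392) + m_i)/d_i with (m_0, d_0) = (0, 1). a_0 = floor(sqrt(2392)) = 48, since 48^2 = 2304 <= 2392 < 2401 = 49^2.
Iterate m_{i+1} = d_i*a_i - m_i, d_{i+1} = (2392 - m_{i+1}^2)/d_i, a_{i+1} = floor((a_0 + m_{i+1})/d_{i+1}):
  m_1 = 1*48 - 0 = 48, d_1 = (2392 - 48^2)/1 = 88/1 = 88, a_1 = floor((48 + 48)/88) = 1.
  m_2 = 88*1 - 48 = 40, d_2 = (2392 - 40^2)/88 = 792/88 = 9, a_2 = floor((48 + 40)/9) = 9.
  m_3 = 9*9 - 40 = 41, d_3 = (2392 - 41^2)/9 = 711/9 = 79, a_3 = floor((48 + 41)/79) = 1.
  m_4 = 79*1 - 41 = 38, d_4 = (2392 - 38^2)/79 = 948/79 = 12, a_4 = floor((48 + 38)/12) = 7.
  m_5 = 12*7 - 38 = 46, d_5 = (2392 - 46^2)/12 = 276/12 = 23, a_5 = floor((48 + 46)/23) = 4.
  m_6 = 23*4 - 46 = 46, d_6 = (2392 - 46^2)/23 = 276/23 = 12, a_6 = floor((48 + 46)/12) = 7.
  m_7 = 12*7 - 46 = 38, d_7 = (2392 - 38^2)/12 = 948/12 = 79, a_7 = floor((48 + 38)/79) = 1.
  m_8 = 79*1 - 38 = 41, d_8 = (2392 - 41^2)/79 = 711/79 = 9, a_8 = floor((48 + 41)/9) = 9.
  m_9 = 9*9 - 41 = 40, d_9 = (2392 - 40^2)/9 = 792/9 = 88, a_9 = floor((48 + 40)/88) = 1.
  m_10 = 88*1 - 40 = 48, d_10 = (2392 - 48^2)/88 = 88/88 = 1, a_10 = floor((48 + 48)/1) = 96.
  m_11 = 1*96 - 48 = 48, d_11 = (2392 - 48^2)/1 = 88/1 = 88: (m_11, d_11) = (m_1, d_1) = (48, 88), so from here the quotients repeat a_1, ..., a_10; the period length is 10.
Hence the expansion of sqrt(2392) is a_0 = 48 followed by the repeating block 1, 9, 1, 7, 4, 7, 1, 9, 1, 96 (period 10).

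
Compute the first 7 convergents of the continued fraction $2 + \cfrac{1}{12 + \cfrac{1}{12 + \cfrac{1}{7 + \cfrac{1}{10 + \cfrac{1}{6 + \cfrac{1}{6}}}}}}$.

Using the convergent recurrence p_i = a_i*p_{i-1} + p_{i-2}, q_i = a_i*q_{i-1} + q_{i-2} with p_{-2}=0, p_{-1}=1, q_{-2}=1, q_{-1}=0:
  i=0: a_0=2, p_0 = 2*1 + 0 = 2, q_0 = 2*0 + 1 = 1.
  i=1: a_1=12, p_1 = 12*2 + 1 = 25, q_1 = 12*1 + 0 = 12.
  i=2: a_2=12, p_2 = 12*25 + 2 = 302, q_2 = 12*12 + 1 = 145.
  i=3: a_3=7, p_3 = 7*302 + 25 = 2139, q_3 = 7*145 + 12 = 1027.
  i=4: a_4=10, p_4 = 10*2139 + 302 = 21692, q_4 = 10*1027 + 145 = 10415.
  i=5: a_5=6, p_5 = 6*21692 + 2139 = 132291, q_5 = 6*10415 + 1027 = 63517.
  i=6: a_6=6, p_6 = 6*132291 + 21692 = 815438, q_6 = 6*63517 + 10415 = 391517.

2/1, 25/12, 302/145, 2139/1027, 21692/10415, 132291/63517, 815438/391517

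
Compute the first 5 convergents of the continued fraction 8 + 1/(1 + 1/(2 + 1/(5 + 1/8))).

Using the convergent recurrence p_i = a_i*p_{i-1} + p_{i-2}, q_i = a_i*q_{i-1} + q_{i-2} with p_{-2}=0, p_{-1}=1, q_{-2}=1, q_{-1}=0:
  i=0: a_0=8, p_0 = 8*1 + 0 = 8, q_0 = 8*0 + 1 = 1.
  i=1: a_1=1, p_1 = 1*8 + 1 = 9, q_1 = 1*1 + 0 = 1.
  i=2: a_2=2, p_2 = 2*9 + 8 = 26, q_2 = 2*1 + 1 = 3.
  i=3: a_3=5, p_3 = 5*26 + 9 = 139, q_3 = 5*3 + 1 = 16.
  i=4: a_4=8, p_4 = 8*139 + 26 = 1138, q_4 = 8*16 + 3 = 131.

8/1, 9/1, 26/3, 139/16, 1138/131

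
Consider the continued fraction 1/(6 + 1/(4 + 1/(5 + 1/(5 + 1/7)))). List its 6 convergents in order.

0/1, 1/6, 4/25, 21/131, 109/680, 784/4891

Using the convergent recurrence p_i = a_i*p_{i-1} + p_{i-2}, q_i = a_i*q_{i-1} + q_{i-2} with p_{-2}=0, p_{-1}=1, q_{-2}=1, q_{-1}=0:
  i=0: a_0=0, p_0 = 0*1 + 0 = 0, q_0 = 0*0 + 1 = 1.
  i=1: a_1=6, p_1 = 6*0 + 1 = 1, q_1 = 6*1 + 0 = 6.
  i=2: a_2=4, p_2 = 4*1 + 0 = 4, q_2 = 4*6 + 1 = 25.
  i=3: a_3=5, p_3 = 5*4 + 1 = 21, q_3 = 5*25 + 6 = 131.
  i=4: a_4=5, p_4 = 5*21 + 4 = 109, q_4 = 5*131 + 25 = 680.
  i=5: a_5=7, p_5 = 7*109 + 21 = 784, q_5 = 7*680 + 131 = 4891.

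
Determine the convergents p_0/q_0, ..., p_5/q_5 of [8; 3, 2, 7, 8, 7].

8/1, 25/3, 58/7, 431/52, 3506/423, 24973/3013

Using the convergent recurrence p_i = a_i*p_{i-1} + p_{i-2}, q_i = a_i*q_{i-1} + q_{i-2} with p_{-2}=0, p_{-1}=1, q_{-2}=1, q_{-1}=0:
  i=0: a_0=8, p_0 = 8*1 + 0 = 8, q_0 = 8*0 + 1 = 1.
  i=1: a_1=3, p_1 = 3*8 + 1 = 25, q_1 = 3*1 + 0 = 3.
  i=2: a_2=2, p_2 = 2*25 + 8 = 58, q_2 = 2*3 + 1 = 7.
  i=3: a_3=7, p_3 = 7*58 + 25 = 431, q_3 = 7*7 + 3 = 52.
  i=4: a_4=8, p_4 = 8*431 + 58 = 3506, q_4 = 8*52 + 7 = 423.
  i=5: a_5=7, p_5 = 7*3506 + 431 = 24973, q_5 = 7*423 + 52 = 3013.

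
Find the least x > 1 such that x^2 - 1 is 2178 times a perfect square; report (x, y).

(x, y) = (19601, 420)

First expand sqrt(2178) as a continued fraction. With x_i = (sqrt(2178) + m_i)/d_i and (m_0, d_0) = (0, 1): a_0 = floor(sqrt(2178)) = 46, since 46^2 = 2116 <= 2178 < 2209 = 47^2.
Iterate m_{i+1} = d_i*a_i - m_i, d_{i+1} = (2178 - m_{i+1}^2)/d_i, a_{i+1} = floor((a_0 + m_{i+1})/d_{i+1}):
  m_1 = 1*46 - 0 = 46, d_1 = (2178 - 46^2)/1 = 62/1 = 62, a_1 = floor((46 + 46)/62) = 1.
  m_2 = 62*1 - 46 = 16, d_2 = (2178 - 16^2)/62 = 1922/62 = 31, a_2 = floor((46 + 16)/31) = 2.
  m_3 = 31*2 - 16 = 46, d_3 = (2178 - 46^2)/31 = 62/31 = 2, a_3 = floor((46 + 46)/2) = 46.
  m_4 = 2*46 - 46 = 46, d_4 = (2178 - 46^2)/2 = 62/2 = 31, a_4 = floor((46 + 46)/31) = 2.
  m_5 = 31*2 - 46 = 16, d_5 = (2178 - 16^2)/31 = 1922/31 = 62, a_5 = floor((46 + 16)/62) = 1.
  m_6 = 62*1 - 16 = 46, d_6 = (2178 - 46^2)/62 = 62/62 = 1, a_6 = floor((46 + 46)/1) = 92.
  m_7 = 1*92 - 46 = 46, d_7 = (2178 - 46^2)/1 = 62/1 = 62: (m_7, d_7) = (m_1, d_1) = (46, 62), so from here the quotients repeat a_1, ..., a_6; the period length is 6.
So sqrt(2178) = [46; (1, 2, 46, 2, 1, 92)] with period length k = 6.
k is even, so the fundamental solution of x^2 - 2178y^2 = 1 is (p_{k-1}, q_{k-1}) = (p_5, q_5); compute convergents through index 5.
Convergents (p_i = a_i*p_{i-1} + p_{i-2}, q_i = a_i*q_{i-1} + q_{i-2} with p_{-2}=0, p_{-1}=1, q_{-2}=1, q_{-1}=0):
  i=0: a_0=46, p_0 = 46*1 + 0 = 46, q_0 = 46*0 + 1 = 1.
  i=1: a_1=1, p_1 = 1*46 + 1 = 47, q_1 = 1*1 + 0 = 1.
  i=2: a_2=2, p_2 = 2*47 + 46 = 140, q_2 = 2*1 + 1 = 3.
  i=3: a_3=46, p_3 = 46*140 + 47 = 6487, q_3 = 46*3 + 1 = 139.
  i=4: a_4=2, p_4 = 2*6487 + 140 = 13114, q_4 = 2*139 + 3 = 281.
  i=5: a_5=1, p_5 = 1*13114 + 6487 = 19601, q_5 = 1*281 + 139 = 420.
Check: 19601^2 - 2178*420^2 = 384199201 - 384199200 = 1, so (x, y) = (19601, 420) solves the equation, and by the theorem it is the least positive solution.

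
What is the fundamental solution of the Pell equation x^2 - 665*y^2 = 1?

First expand sqrt(665) as a continued fraction. With x_i = (sqrt(665) + m_i)/d_i and (m_0, d_0) = (0, 1): a_0 = floor(sqrt(665)) = 25, since 25^2 = 625 <= 665 < 676 = 26^2.
Iterate m_{i+1} = d_i*a_i - m_i, d_{i+1} = (665 - m_{i+1}^2)/d_i, a_{i+1} = floor((a_0 + m_{i+1})/d_{i+1}):
  m_1 = 1*25 - 0 = 25, d_1 = (665 - 25^2)/1 = 40/1 = 40, a_1 = floor((25 + 25)/40) = 1.
  m_2 = 40*1 - 25 = 15, d_2 = (665 - 15^2)/40 = 440/40 = 11, a_2 = floor((25 + 15)/11) = 3.
  m_3 = 11*3 - 15 = 18, d_3 = (665 - 18^2)/11 = 341/11 = 31, a_3 = floor((25 + 18)/31) = 1.
  m_4 = 31*1 - 18 = 13, d_4 = (665 - 13^2)/31 = 496/31 = 16, a_4 = floor((25 + 13)/16) = 2.
  m_5 = 16*2 - 13 = 19, d_5 = (665 - 19^2)/16 = 304/16 = 19, a_5 = floor((25 + 19)/19) = 2.
  m_6 = 19*2 - 19 = 19, d_6 = (665 - 19^2)/19 = 304/19 = 16, a_6 = floor((25 + 19)/16) = 2.
  m_7 = 16*2 - 19 = 13, d_7 = (665 - 13^2)/16 = 496/16 = 31, a_7 = floor((25 + 13)/31) = 1.
  m_8 = 31*1 - 13 = 18, d_8 = (665 - 18^2)/31 = 341/31 = 11, a_8 = floor((25 + 18)/11) = 3.
  m_9 = 11*3 - 18 = 15, d_9 = (665 - 15^2)/11 = 440/11 = 40, a_9 = floor((25 + 15)/40) = 1.
  m_10 = 40*1 - 15 = 25, d_10 = (665 - 25^2)/40 = 40/40 = 1, a_10 = floor((25 + 25)/1) = 50.
  m_11 = 1*50 - 25 = 25, d_11 = (665 - 25^2)/1 = 40/1 = 40: (m_11, d_11) = (m_1, d_1) = (25, 40), so from here the quotients repeat a_1, ..., a_10; the period length is 10.
So sqrt(665) = [25; (1, 3, 1, 2, 2, 2, 1, 3, 1, 50)] with period length k = 10.
k is even, so the fundamental solution of x^2 - 665y^2 = 1 is (p_{k-1}, q_{k-1}) = (p_9, q_9); compute convergents through index 9.
Convergents (p_i = a_i*p_{i-1} + p_{i-2}, q_i = a_i*q_{i-1} + q_{i-2} with p_{-2}=0, p_{-1}=1, q_{-2}=1, q_{-1}=0):
  i=0: a_0=25, p_0 = 25*1 + 0 = 25, q_0 = 25*0 + 1 = 1.
  i=1: a_1=1, p_1 = 1*25 + 1 = 26, q_1 = 1*1 + 0 = 1.
  i=2: a_2=3, p_2 = 3*26 + 25 = 103, q_2 = 3*1 + 1 = 4.
  i=3: a_3=1, p_3 = 1*103 + 26 = 129, q_3 = 1*4 + 1 = 5.
  i=4: a_4=2, p_4 = 2*129 + 103 = 361, q_4 = 2*5 + 4 = 14.
  i=5: a_5=2, p_5 = 2*361 + 129 = 851, q_5 = 2*14 + 5 = 33.
  i=6: a_6=2, p_6 = 2*851 + 361 = 2063, q_6 = 2*33 + 14 = 80.
  i=7: a_7=1, p_7 = 1*2063 + 851 = 2914, q_7 = 1*80 + 33 = 113.
  i=8: a_8=3, p_8 = 3*2914 + 2063 = 10805, q_8 = 3*113 + 80 = 419.
  i=9: a_9=1, p_9 = 1*10805 + 2914 = 13719, q_9 = 1*419 + 113 = 532.
Check: 13719^2 - 665*532^2 = 188210961 - 188210960 = 1, so (x, y) = (13719, 532) solves the equation, and by the theorem it is the least positive solution.

(x, y) = (13719, 532)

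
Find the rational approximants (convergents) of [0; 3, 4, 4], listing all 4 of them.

0/1, 1/3, 4/13, 17/55

Using the convergent recurrence p_i = a_i*p_{i-1} + p_{i-2}, q_i = a_i*q_{i-1} + q_{i-2} with p_{-2}=0, p_{-1}=1, q_{-2}=1, q_{-1}=0:
  i=0: a_0=0, p_0 = 0*1 + 0 = 0, q_0 = 0*0 + 1 = 1.
  i=1: a_1=3, p_1 = 3*0 + 1 = 1, q_1 = 3*1 + 0 = 3.
  i=2: a_2=4, p_2 = 4*1 + 0 = 4, q_2 = 4*3 + 1 = 13.
  i=3: a_3=4, p_3 = 4*4 + 1 = 17, q_3 = 4*13 + 3 = 55.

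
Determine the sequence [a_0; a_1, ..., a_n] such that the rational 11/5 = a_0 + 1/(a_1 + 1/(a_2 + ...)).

[2; 5]

Run the Euclidean algorithm on 11 and 5; the successive quotients are the partial quotients a_0, a_1, ... (each step inverts the fractional part left over by the previous one):
  11 = 2*5 + 1, so a_0 = 2.
  5 = 5*1 + 0, so a_1 = 5.
The remainder reaches 0 after 2 divisions, so the expansion has 2 partial quotients, read off in order.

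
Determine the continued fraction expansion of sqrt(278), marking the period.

[16; (1, 2, 16, 2, 1, 32)]

Write x_i = (sqrt(278) + m_i)/d_i with (m_0, d_0) = (0, 1). a_0 = floor(sqrt(278)) = 16, since 16^2 = 256 <= 278 < 289 = 17^2.
Iterate m_{i+1} = d_i*a_i - m_i, d_{i+1} = (278 - m_{i+1}^2)/d_i, a_{i+1} = floor((a_0 + m_{i+1})/d_{i+1}):
  m_1 = 1*16 - 0 = 16, d_1 = (278 - 16^2)/1 = 22/1 = 22, a_1 = floor((16 + 16)/22) = 1.
  m_2 = 22*1 - 16 = 6, d_2 = (278 - 6^2)/22 = 242/22 = 11, a_2 = floor((16 + 6)/11) = 2.
  m_3 = 11*2 - 6 = 16, d_3 = (278 - 16^2)/11 = 22/11 = 2, a_3 = floor((16 + 16)/2) = 16.
  m_4 = 2*16 - 16 = 16, d_4 = (278 - 16^2)/2 = 22/2 = 11, a_4 = floor((16 + 16)/11) = 2.
  m_5 = 11*2 - 16 = 6, d_5 = (278 - 6^2)/11 = 242/11 = 22, a_5 = floor((16 + 6)/22) = 1.
  m_6 = 22*1 - 6 = 16, d_6 = (278 - 16^2)/22 = 22/22 = 1, a_6 = floor((16 + 16)/1) = 32.
  m_7 = 1*32 - 16 = 16, d_7 = (278 - 16^2)/1 = 22/1 = 22: (m_7, d_7) = (m_1, d_1) = (16, 22), so from here the quotients repeat a_1, ..., a_6; the period length is 6.
Hence the expansion of sqrt(278) is a_0 = 16 followed by the repeating block 1, 2, 16, 2, 1, 32 (period 6).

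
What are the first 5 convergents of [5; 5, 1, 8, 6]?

5/1, 26/5, 31/6, 274/53, 1675/324

Using the convergent recurrence p_i = a_i*p_{i-1} + p_{i-2}, q_i = a_i*q_{i-1} + q_{i-2} with p_{-2}=0, p_{-1}=1, q_{-2}=1, q_{-1}=0:
  i=0: a_0=5, p_0 = 5*1 + 0 = 5, q_0 = 5*0 + 1 = 1.
  i=1: a_1=5, p_1 = 5*5 + 1 = 26, q_1 = 5*1 + 0 = 5.
  i=2: a_2=1, p_2 = 1*26 + 5 = 31, q_2 = 1*5 + 1 = 6.
  i=3: a_3=8, p_3 = 8*31 + 26 = 274, q_3 = 8*6 + 5 = 53.
  i=4: a_4=6, p_4 = 6*274 + 31 = 1675, q_4 = 6*53 + 6 = 324.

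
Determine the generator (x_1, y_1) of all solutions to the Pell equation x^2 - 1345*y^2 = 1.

First expand sqrt(1345) as a continued fraction. With x_i = (sqrt(1345) + m_i)/d_i and (m_0, d_0) = (0, 1): a_0 = floor(sqrt(1345)) = 36, since 36^2 = 1296 <= 1345 < 1369 = 37^2.
Iterate m_{i+1} = d_i*a_i - m_i, d_{i+1} = (1345 - m_{i+1}^2)/d_i, a_{i+1} = floor((a_0 + m_{i+1})/d_{i+1}):
  m_1 = 1*36 - 0 = 36, d_1 = (1345 - 36^2)/1 = 49/1 = 49, a_1 = floor((36 + 36)/49) = 1.
  m_2 = 49*1 - 36 = 13, d_2 = (1345 - 13^2)/49 = 1176/49 = 24, a_2 = floor((36 + 13)/24) = 2.
  m_3 = 24*2 - 13 = 35, d_3 = (1345 - 35^2)/24 = 120/24 = 5, a_3 = floor((36 + 35)/5) = 14.
  m_4 = 5*14 - 35 = 35, d_4 = (1345 - 35^2)/5 = 120/5 = 24, a_4 = floor((36 + 35)/24) = 2.
  m_5 = 24*2 - 35 = 13, d_5 = (1345 - 13^2)/24 = 1176/24 = 49, a_5 = floor((36 + 13)/49) = 1.
  m_6 = 49*1 - 13 = 36, d_6 = (1345 - 36^2)/49 = 49/49 = 1, a_6 = floor((36 + 36)/1) = 72.
  m_7 = 1*72 - 36 = 36, d_7 = (1345 - 36^2)/1 = 49/1 = 49: (m_7, d_7) = (m_1, d_1) = (36, 49), so from here the quotients repeat a_1, ..., a_6; the period length is 6.
So sqrt(1345) = [36; (1, 2, 14, 2, 1, 72)] with period length k = 6.
k is even, so the fundamental solution of x^2 - 1345y^2 = 1 is (p_{k-1}, q_{k-1}) = (p_5, q_5); compute convergents through index 5.
Convergents (p_i = a_i*p_{i-1} + p_{i-2}, q_i = a_i*q_{i-1} + q_{i-2} with p_{-2}=0, p_{-1}=1, q_{-2}=1, q_{-1}=0):
  i=0: a_0=36, p_0 = 36*1 + 0 = 36, q_0 = 36*0 + 1 = 1.
  i=1: a_1=1, p_1 = 1*36 + 1 = 37, q_1 = 1*1 + 0 = 1.
  i=2: a_2=2, p_2 = 2*37 + 36 = 110, q_2 = 2*1 + 1 = 3.
  i=3: a_3=14, p_3 = 14*110 + 37 = 1577, q_3 = 14*3 + 1 = 43.
  i=4: a_4=2, p_4 = 2*1577 + 110 = 3264, q_4 = 2*43 + 3 = 89.
  i=5: a_5=1, p_5 = 1*3264 + 1577 = 4841, q_5 = 1*89 + 43 = 132.
Check: 4841^2 - 1345*132^2 = 23435281 - 23435280 = 1, so (x, y) = (4841, 132) solves the equation, and by the theorem it is the least positive solution.

(x, y) = (4841, 132)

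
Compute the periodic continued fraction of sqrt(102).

Write x_i = (sqrt(102) + m_i)/d_i with (m_0, d_0) = (0, 1). a_0 = floor(sqrt(102)) = 10, since 10^2 = 100 <= 102 < 121 = 11^2.
Iterate m_{i+1} = d_i*a_i - m_i, d_{i+1} = (102 - m_{i+1}^2)/d_i, a_{i+1} = floor((a_0 + m_{i+1})/d_{i+1}):
  m_1 = 1*10 - 0 = 10, d_1 = (102 - 10^2)/1 = 2/1 = 2, a_1 = floor((10 + 10)/2) = 10.
  m_2 = 2*10 - 10 = 10, d_2 = (102 - 10^2)/2 = 2/2 = 1, a_2 = floor((10 + 10)/1) = 20.
  m_3 = 1*20 - 10 = 10, d_3 = (102 - 10^2)/1 = 2/1 = 2: (m_3, d_3) = (m_1, d_1) = (10, 2), so from here the quotients repeat a_1, a_2; the period length is 2.
Hence the expansion of sqrt(102) is a_0 = 10 followed by the repeating block 10, 20 (period 2).

[10; (10, 20)]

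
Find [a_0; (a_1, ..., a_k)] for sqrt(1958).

[44; (4, 88)]

Write x_i = (sqrt(1958) + m_i)/d_i with (m_0, d_0) = (0, 1). a_0 = floor(sqrt(1958)) = 44, since 44^2 = 1936 <= 1958 < 2025 = 45^2.
Iterate m_{i+1} = d_i*a_i - m_i, d_{i+1} = (1958 - m_{i+1}^2)/d_i, a_{i+1} = floor((a_0 + m_{i+1})/d_{i+1}):
  m_1 = 1*44 - 0 = 44, d_1 = (1958 - 44^2)/1 = 22/1 = 22, a_1 = floor((44 + 44)/22) = 4.
  m_2 = 22*4 - 44 = 44, d_2 = (1958 - 44^2)/22 = 22/22 = 1, a_2 = floor((44 + 44)/1) = 88.
  m_3 = 1*88 - 44 = 44, d_3 = (1958 - 44^2)/1 = 22/1 = 22: (m_3, d_3) = (m_1, d_1) = (44, 22), so from here the quotients repeat a_1, a_2; the period length is 2.
Hence the expansion of sqrt(1958) is a_0 = 44 followed by the repeating block 4, 88 (period 2).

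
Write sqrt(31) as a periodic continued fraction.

Write x_i = (sqrt(31) + m_i)/d_i with (m_0, d_0) = (0, 1). a_0 = floor(sqrt(31)) = 5, since 5^2 = 25 <= 31 < 36 = 6^2.
Iterate m_{i+1} = d_i*a_i - m_i, d_{i+1} = (31 - m_{i+1}^2)/d_i, a_{i+1} = floor((a_0 + m_{i+1})/d_{i+1}):
  m_1 = 1*5 - 0 = 5, d_1 = (31 - 5^2)/1 = 6/1 = 6, a_1 = floor((5 + 5)/6) = 1.
  m_2 = 6*1 - 5 = 1, d_2 = (31 - 1^2)/6 = 30/6 = 5, a_2 = floor((5 + 1)/5) = 1.
  m_3 = 5*1 - 1 = 4, d_3 = (31 - 4^2)/5 = 15/5 = 3, a_3 = floor((5 + 4)/3) = 3.
  m_4 = 3*3 - 4 = 5, d_4 = (31 - 5^2)/3 = 6/3 = 2, a_4 = floor((5 + 5)/2) = 5.
  m_5 = 2*5 - 5 = 5, d_5 = (31 - 5^2)/2 = 6/2 = 3, a_5 = floor((5 + 5)/3) = 3.
  m_6 = 3*3 - 5 = 4, d_6 = (31 - 4^2)/3 = 15/3 = 5, a_6 = floor((5 + 4)/5) = 1.
  m_7 = 5*1 - 4 = 1, d_7 = (31 - 1^2)/5 = 30/5 = 6, a_7 = floor((5 + 1)/6) = 1.
  m_8 = 6*1 - 1 = 5, d_8 = (31 - 5^2)/6 = 6/6 = 1, a_8 = floor((5 + 5)/1) = 10.
  m_9 = 1*10 - 5 = 5, d_9 = (31 - 5^2)/1 = 6/1 = 6: (m_9, d_9) = (m_1, d_1) = (5, 6), so from here the quotients repeat a_1, ..., a_8; the period length is 8.
Hence the expansion of sqrt(31) is a_0 = 5 followed by the repeating block 1, 1, 3, 5, 3, 1, 1, 10 (period 8).

[5; (1, 1, 3, 5, 3, 1, 1, 10)]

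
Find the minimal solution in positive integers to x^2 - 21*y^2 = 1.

First expand sqrt(21) as a continued fraction. With x_i = (sqrt(21) + m_i)/d_i and (m_0, d_0) = (0, 1): a_0 = floor(sqrt(21)) = 4, since 4^2 = 16 <= 21 < 25 = 5^2.
Iterate m_{i+1} = d_i*a_i - m_i, d_{i+1} = (21 - m_{i+1}^2)/d_i, a_{i+1} = floor((a_0 + m_{i+1})/d_{i+1}):
  m_1 = 1*4 - 0 = 4, d_1 = (21 - 4^2)/1 = 5/1 = 5, a_1 = floor((4 + 4)/5) = 1.
  m_2 = 5*1 - 4 = 1, d_2 = (21 - 1^2)/5 = 20/5 = 4, a_2 = floor((4 + 1)/4) = 1.
  m_3 = 4*1 - 1 = 3, d_3 = (21 - 3^2)/4 = 12/4 = 3, a_3 = floor((4 + 3)/3) = 2.
  m_4 = 3*2 - 3 = 3, d_4 = (21 - 3^2)/3 = 12/3 = 4, a_4 = floor((4 + 3)/4) = 1.
  m_5 = 4*1 - 3 = 1, d_5 = (21 - 1^2)/4 = 20/4 = 5, a_5 = floor((4 + 1)/5) = 1.
  m_6 = 5*1 - 1 = 4, d_6 = (21 - 4^2)/5 = 5/5 = 1, a_6 = floor((4 + 4)/1) = 8.
  m_7 = 1*8 - 4 = 4, d_7 = (21 - 4^2)/1 = 5/1 = 5: (m_7, d_7) = (m_1, d_1) = (4, 5), so from here the quotients repeat a_1, ..., a_6; the period length is 6.
So sqrt(21) = [4; (1, 1, 2, 1, 1, 8)] with period length k = 6.
k is even, so the fundamental solution of x^2 - 21y^2 = 1 is (p_{k-1}, q_{k-1}) = (p_5, q_5); compute convergents through index 5.
Convergents (p_i = a_i*p_{i-1} + p_{i-2}, q_i = a_i*q_{i-1} + q_{i-2} with p_{-2}=0, p_{-1}=1, q_{-2}=1, q_{-1}=0):
  i=0: a_0=4, p_0 = 4*1 + 0 = 4, q_0 = 4*0 + 1 = 1.
  i=1: a_1=1, p_1 = 1*4 + 1 = 5, q_1 = 1*1 + 0 = 1.
  i=2: a_2=1, p_2 = 1*5 + 4 = 9, q_2 = 1*1 + 1 = 2.
  i=3: a_3=2, p_3 = 2*9 + 5 = 23, q_3 = 2*2 + 1 = 5.
  i=4: a_4=1, p_4 = 1*23 + 9 = 32, q_4 = 1*5 + 2 = 7.
  i=5: a_5=1, p_5 = 1*32 + 23 = 55, q_5 = 1*7 + 5 = 12.
Check: 55^2 - 21*12^2 = 3025 - 3024 = 1, so (x, y) = (55, 12) solves the equation, and by the theorem it is the least positive solution.

(x, y) = (55, 12)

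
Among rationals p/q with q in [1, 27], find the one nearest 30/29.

28/27

Expand x = 30/29 as a continued fraction with the Euclidean algorithm:
  30 = 1*29 + 1, so a_0 = 1.
  29 = 29*1 + 0, so a_1 = 29.
so x = [1; 29].
Convergents (p_i = a_i*p_{i-1} + p_{i-2}, q_i = a_i*q_{i-1} + q_{i-2} with p_{-2}=0, p_{-1}=1, q_{-2}=1, q_{-1}=0), until the denominator exceeds 27:
  i=0: a_0=1, p_0 = 1*1 + 0 = 1, q_0 = 1*0 + 1 = 1.
  i=1: a_1=29, p_1 = 29*1 + 1 = 30, q_1 = 29*1 + 0 = 29.
q_1 = 29 > 27, so the last convergent with denominator <= 27 is p_0/q_0 = 1/1.
The closest fraction with denominator <= 27 is either p_0/q_0 or the intermediate fraction (k*p_0 + p_{-1})/(k*q_0 + q_{-1}) with the largest k >= 1 whose denominator stays <= 27; these approach x as k grows, and every other convergent or intermediate fraction in range is farther away.
Largest k: floor((27 - q_{-1})/q_0) = floor((27 - 0)/1) = 27 (using the seeds p_{-1} = 1, q_{-1} = 0).
That gives (27*1 + 1)/(27*1 + 0) = 28/27.
Compare the errors: |x - 1/1| = |30*1 - 1*29|/(29*1) = 1/29, and |x - 28/27| = |30*27 - 28*29|/(29*27) = 2/783.
Cross-multiplying, 2*29 = 58 < 783 = 1*783, so 2/783 is smaller: the intermediate fraction 28/27 is closer to x than 1/1.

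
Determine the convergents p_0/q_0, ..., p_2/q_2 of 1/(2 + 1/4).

Using the convergent recurrence p_i = a_i*p_{i-1} + p_{i-2}, q_i = a_i*q_{i-1} + q_{i-2} with p_{-2}=0, p_{-1}=1, q_{-2}=1, q_{-1}=0:
  i=0: a_0=0, p_0 = 0*1 + 0 = 0, q_0 = 0*0 + 1 = 1.
  i=1: a_1=2, p_1 = 2*0 + 1 = 1, q_1 = 2*1 + 0 = 2.
  i=2: a_2=4, p_2 = 4*1 + 0 = 4, q_2 = 4*2 + 1 = 9.

0/1, 1/2, 4/9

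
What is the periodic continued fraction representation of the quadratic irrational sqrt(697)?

[26; (2, 2, 52)]

Write x_i = (sqrt(697) + m_i)/d_i with (m_0, d_0) = (0, 1). a_0 = floor(sqrt(697)) = 26, since 26^2 = 676 <= 697 < 729 = 27^2.
Iterate m_{i+1} = d_i*a_i - m_i, d_{i+1} = (697 - m_{i+1}^2)/d_i, a_{i+1} = floor((a_0 + m_{i+1})/d_{i+1}):
  m_1 = 1*26 - 0 = 26, d_1 = (697 - 26^2)/1 = 21/1 = 21, a_1 = floor((26 + 26)/21) = 2.
  m_2 = 21*2 - 26 = 16, d_2 = (697 - 16^2)/21 = 441/21 = 21, a_2 = floor((26 + 16)/21) = 2.
  m_3 = 21*2 - 16 = 26, d_3 = (697 - 26^2)/21 = 21/21 = 1, a_3 = floor((26 + 26)/1) = 52.
  m_4 = 1*52 - 26 = 26, d_4 = (697 - 26^2)/1 = 21/1 = 21: (m_4, d_4) = (m_1, d_1) = (26, 21), so from here the quotients repeat a_1, ..., a_3; the period length is 3.
Hence the expansion of sqrt(697) is a_0 = 26 followed by the repeating block 2, 2, 52 (period 3).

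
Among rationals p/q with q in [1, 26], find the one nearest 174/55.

Expand x = 174/55 as a continued fraction with the Euclidean algorithm:
  174 = 3*55 + 9, so a_0 = 3.
  55 = 6*9 + 1, so a_1 = 6.
  9 = 9*1 + 0, so a_2 = 9.
so x = [3; 6, 9].
Convergents (p_i = a_i*p_{i-1} + p_{i-2}, q_i = a_i*q_{i-1} + q_{i-2} with p_{-2}=0, p_{-1}=1, q_{-2}=1, q_{-1}=0), until the denominator exceeds 26:
  i=0: a_0=3, p_0 = 3*1 + 0 = 3, q_0 = 3*0 + 1 = 1.
  i=1: a_1=6, p_1 = 6*3 + 1 = 19, q_1 = 6*1 + 0 = 6.
  i=2: a_2=9, p_2 = 9*19 + 3 = 174, q_2 = 9*6 + 1 = 55.
q_2 = 55 > 26, so the last convergent with denominator <= 26 is p_1/q_1 = 19/6.
The closest fraction with denominator <= 26 is either p_1/q_1 or the intermediate fraction (k*p_1 + p_0)/(k*q_1 + q_0) with the largest k >= 1 whose denominator stays <= 26; these approach x as k grows, and every other convergent or intermediate fraction in range is farther away.
Largest k: floor((26 - q_0)/q_1) = floor((26 - 1)/6) = 4.
That gives (4*19 + 3)/(4*6 + 1) = 79/25.
Compare the errors: |x - 19/6| = |174*6 - 19*55|/(55*6) = 1/330, and |x - 79/25| = |174*25 - 79*55|/(55*25) = 5/1375.
Cross-multiplying, 1*1375 = 1375 < 1650 = 5*330, so 1/330 is smaller: the convergent 19/6 is closer to x than 79/25.

19/6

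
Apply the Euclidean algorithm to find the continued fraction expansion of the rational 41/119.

Run the Euclidean algorithm on 41 and 119; the successive quotients are the partial quotients a_0, a_1, ... (each step inverts the fractional part left over by the previous one):
  41 = 0*119 + 41, so a_0 = 0.
  119 = 2*41 + 37, so a_1 = 2.
  41 = 1*37 + 4, so a_2 = 1.
  37 = 9*4 + 1, so a_3 = 9.
  4 = 4*1 + 0, so a_4 = 4.
The remainder reaches 0 after 5 divisions, so the expansion has 5 partial quotients, read off in order.

[0; 2, 1, 9, 4]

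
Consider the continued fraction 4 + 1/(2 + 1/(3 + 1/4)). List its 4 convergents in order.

4/1, 9/2, 31/7, 133/30

Using the convergent recurrence p_i = a_i*p_{i-1} + p_{i-2}, q_i = a_i*q_{i-1} + q_{i-2} with p_{-2}=0, p_{-1}=1, q_{-2}=1, q_{-1}=0:
  i=0: a_0=4, p_0 = 4*1 + 0 = 4, q_0 = 4*0 + 1 = 1.
  i=1: a_1=2, p_1 = 2*4 + 1 = 9, q_1 = 2*1 + 0 = 2.
  i=2: a_2=3, p_2 = 3*9 + 4 = 31, q_2 = 3*2 + 1 = 7.
  i=3: a_3=4, p_3 = 4*31 + 9 = 133, q_3 = 4*7 + 2 = 30.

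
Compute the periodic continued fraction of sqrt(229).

Write x_i = (sqrt(229) + m_i)/d_i with (m_0, d_0) = (0, 1). a_0 = floor(sqrt(229)) = 15, since 15^2 = 225 <= 229 < 256 = 16^2.
Iterate m_{i+1} = d_i*a_i - m_i, d_{i+1} = (229 - m_{i+1}^2)/d_i, a_{i+1} = floor((a_0 + m_{i+1})/d_{i+1}):
  m_1 = 1*15 - 0 = 15, d_1 = (229 - 15^2)/1 = 4/1 = 4, a_1 = floor((15 + 15)/4) = 7.
  m_2 = 4*7 - 15 = 13, d_2 = (229 - 13^2)/4 = 60/4 = 15, a_2 = floor((15 + 13)/15) = 1.
  m_3 = 15*1 - 13 = 2, d_3 = (229 - 2^2)/15 = 225/15 = 15, a_3 = floor((15 + 2)/15) = 1.
  m_4 = 15*1 - 2 = 13, d_4 = (229 - 13^2)/15 = 60/15 = 4, a_4 = floor((15 + 13)/4) = 7.
  m_5 = 4*7 - 13 = 15, d_5 = (229 - 15^2)/4 = 4/4 = 1, a_5 = floor((15 + 15)/1) = 30.
  m_6 = 1*30 - 15 = 15, d_6 = (229 - 15^2)/1 = 4/1 = 4: (m_6, d_6) = (m_1, d_1) = (15, 4), so from here the quotients repeat a_1, ..., a_5; the period length is 5.
Hence the expansion of sqrt(229) is a_0 = 15 followed by the repeating block 7, 1, 1, 7, 30 (period 5).

[15; (7, 1, 1, 7, 30)]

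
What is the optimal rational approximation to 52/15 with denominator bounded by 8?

7/2

Expand x = 52/15 as a continued fraction with the Euclidean algorithm:
  52 = 3*15 + 7, so a_0 = 3.
  15 = 2*7 + 1, so a_1 = 2.
  7 = 7*1 + 0, so a_2 = 7.
so x = [3; 2, 7].
Convergents (p_i = a_i*p_{i-1} + p_{i-2}, q_i = a_i*q_{i-1} + q_{i-2} with p_{-2}=0, p_{-1}=1, q_{-2}=1, q_{-1}=0), until the denominator exceeds 8:
  i=0: a_0=3, p_0 = 3*1 + 0 = 3, q_0 = 3*0 + 1 = 1.
  i=1: a_1=2, p_1 = 2*3 + 1 = 7, q_1 = 2*1 + 0 = 2.
  i=2: a_2=7, p_2 = 7*7 + 3 = 52, q_2 = 7*2 + 1 = 15.
q_2 = 15 > 8, so the last convergent with denominator <= 8 is p_1/q_1 = 7/2.
The closest fraction with denominator <= 8 is either p_1/q_1 or the intermediate fraction (k*p_1 + p_0)/(k*q_1 + q_0) with the largest k >= 1 whose denominator stays <= 8; these approach x as k grows, and every other convergent or intermediate fraction in range is farther away.
Largest k: floor((8 - q_0)/q_1) = floor((8 - 1)/2) = 3.
That gives (3*7 + 3)/(3*2 + 1) = 24/7.
Compare the errors: |x - 7/2| = |52*2 - 7*15|/(15*2) = 1/30, and |x - 24/7| = |52*7 - 24*15|/(15*7) = 4/105.
Cross-multiplying, 1*105 = 105 < 120 = 4*30, so 1/30 is smaller: the convergent 7/2 is closer to x than 24/7.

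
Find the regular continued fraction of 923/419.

[2; 4, 1, 13, 6]

Run the Euclidean algorithm on 923 and 419; the successive quotients are the partial quotients a_0, a_1, ... (each step inverts the fractional part left over by the previous one):
  923 = 2*419 + 85, so a_0 = 2.
  419 = 4*85 + 79, so a_1 = 4.
  85 = 1*79 + 6, so a_2 = 1.
  79 = 13*6 + 1, so a_3 = 13.
  6 = 6*1 + 0, so a_4 = 6.
The remainder reaches 0 after 5 divisions, so the expansion has 5 partial quotients, read off in order.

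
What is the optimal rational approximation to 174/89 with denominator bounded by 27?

Expand x = 174/89 as a continued fraction with the Euclidean algorithm:
  174 = 1*89 + 85, so a_0 = 1.
  89 = 1*85 + 4, so a_1 = 1.
  85 = 21*4 + 1, so a_2 = 21.
  4 = 4*1 + 0, so a_3 = 4.
so x = [1; 1, 21, 4].
Convergents (p_i = a_i*p_{i-1} + p_{i-2}, q_i = a_i*q_{i-1} + q_{i-2} with p_{-2}=0, p_{-1}=1, q_{-2}=1, q_{-1}=0), until the denominator exceeds 27:
  i=0: a_0=1, p_0 = 1*1 + 0 = 1, q_0 = 1*0 + 1 = 1.
  i=1: a_1=1, p_1 = 1*1 + 1 = 2, q_1 = 1*1 + 0 = 1.
  i=2: a_2=21, p_2 = 21*2 + 1 = 43, q_2 = 21*1 + 1 = 22.
  i=3: a_3=4, p_3 = 4*43 + 2 = 174, q_3 = 4*22 + 1 = 89.
q_3 = 89 > 27, so the last convergent with denominator <= 27 is p_2/q_2 = 43/22.
The closest fraction with denominator <= 27 is either p_2/q_2 or the intermediate fraction (k*p_2 + p_1)/(k*q_2 + q_1) with the largest k >= 1 whose denominator stays <= 27; these approach x as k grows, and every other convergent or intermediate fraction in range is farther away.
Largest k: floor((27 - q_1)/q_2) = floor((27 - 1)/22) = 1.
That gives (1*43 + 2)/(1*22 + 1) = 45/23.
Compare the errors: |x - 43/22| = |174*22 - 43*89|/(89*22) = 1/1958, and |x - 45/23| = |174*23 - 45*89|/(89*23) = 3/2047.
Cross-multiplying, 1*2047 = 2047 < 5874 = 3*1958, so 1/1958 is smaller: the convergent 43/22 is closer to x than 45/23.

43/22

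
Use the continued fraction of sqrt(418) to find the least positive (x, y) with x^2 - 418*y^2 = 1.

(x, y) = (33857, 1656)

First expand sqrt(418) as a continued fraction. With x_i = (sqrt(418) + m_i)/d_i and (m_0, d_0) = (0, 1): a_0 = floor(sqrt(418)) = 20, since 20^2 = 400 <= 418 < 441 = 21^2.
Iterate m_{i+1} = d_i*a_i - m_i, d_{i+1} = (418 - m_{i+1}^2)/d_i, a_{i+1} = floor((a_0 + m_{i+1})/d_{i+1}):
  m_1 = 1*20 - 0 = 20, d_1 = (418 - 20^2)/1 = 18/1 = 18, a_1 = floor((20 + 20)/18) = 2.
  m_2 = 18*2 - 20 = 16, d_2 = (418 - 16^2)/18 = 162/18 = 9, a_2 = floor((20 + 16)/9) = 4.
  m_3 = 9*4 - 16 = 20, d_3 = (418 - 20^2)/9 = 18/9 = 2, a_3 = floor((20 + 20)/2) = 20.
  m_4 = 2*20 - 20 = 20, d_4 = (418 - 20^2)/2 = 18/2 = 9, a_4 = floor((20 + 20)/9) = 4.
  m_5 = 9*4 - 20 = 16, d_5 = (418 - 16^2)/9 = 162/9 = 18, a_5 = floor((20 + 16)/18) = 2.
  m_6 = 18*2 - 16 = 20, d_6 = (418 - 20^2)/18 = 18/18 = 1, a_6 = floor((20 + 20)/1) = 40.
  m_7 = 1*40 - 20 = 20, d_7 = (418 - 20^2)/1 = 18/1 = 18: (m_7, d_7) = (m_1, d_1) = (20, 18), so from here the quotients repeat a_1, ..., a_6; the period length is 6.
So sqrt(418) = [20; (2, 4, 20, 4, 2, 40)] with period length k = 6.
k is even, so the fundamental solution of x^2 - 418y^2 = 1 is (p_{k-1}, q_{k-1}) = (p_5, q_5); compute convergents through index 5.
Convergents (p_i = a_i*p_{i-1} + p_{i-2}, q_i = a_i*q_{i-1} + q_{i-2} with p_{-2}=0, p_{-1}=1, q_{-2}=1, q_{-1}=0):
  i=0: a_0=20, p_0 = 20*1 + 0 = 20, q_0 = 20*0 + 1 = 1.
  i=1: a_1=2, p_1 = 2*20 + 1 = 41, q_1 = 2*1 + 0 = 2.
  i=2: a_2=4, p_2 = 4*41 + 20 = 184, q_2 = 4*2 + 1 = 9.
  i=3: a_3=20, p_3 = 20*184 + 41 = 3721, q_3 = 20*9 + 2 = 182.
  i=4: a_4=4, p_4 = 4*3721 + 184 = 15068, q_4 = 4*182 + 9 = 737.
  i=5: a_5=2, p_5 = 2*15068 + 3721 = 33857, q_5 = 2*737 + 182 = 1656.
Check: 33857^2 - 418*1656^2 = 1146296449 - 1146296448 = 1, so (x, y) = (33857, 1656) solves the equation, and by the theorem it is the least positive solution.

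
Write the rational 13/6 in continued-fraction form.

Run the Euclidean algorithm on 13 and 6; the successive quotients are the partial quotients a_0, a_1, ... (each step inverts the fractional part left over by the previous one):
  13 = 2*6 + 1, so a_0 = 2.
  6 = 6*1 + 0, so a_1 = 6.
The remainder reaches 0 after 2 divisions, so the expansion has 2 partial quotients, read off in order.

[2; 6]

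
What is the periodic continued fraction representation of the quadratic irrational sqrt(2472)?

Write x_i = (sqrt(2472) + m_i)/d_i with (m_0, d_0) = (0, 1). a_0 = floor(sqrt(2472)) = 49, since 49^2 = 2401 <= 2472 < 2500 = 50^2.
Iterate m_{i+1} = d_i*a_i - m_i, d_{i+1} = (2472 - m_{i+1}^2)/d_i, a_{i+1} = floor((a_0 + m_{i+1})/d_{i+1}):
  m_1 = 1*49 - 0 = 49, d_1 = (2472 - 49^2)/1 = 71/1 = 71, a_1 = floor((49 + 49)/71) = 1.
  m_2 = 71*1 - 49 = 22, d_2 = (2472 - 22^2)/71 = 1988/71 = 28, a_2 = floor((49 + 22)/28) = 2.
  m_3 = 28*2 - 22 = 34, d_3 = (2472 - 34^2)/28 = 1316/28 = 47, a_3 = floor((49 + 34)/47) = 1.
  m_4 = 47*1 - 34 = 13, d_4 = (2472 - 13^2)/47 = 2303/47 = 49, a_4 = floor((49 + 13)/49) = 1.
  m_5 = 49*1 - 13 = 36, d_5 = (2472 - 36^2)/49 = 1176/49 = 24, a_5 = floor((49 + 36)/24) = 3.
  m_6 = 24*3 - 36 = 36, d_6 = (2472 - 36^2)/24 = 1176/24 = 49, a_6 = floor((49 + 36)/49) = 1.
  m_7 = 49*1 - 36 = 13, d_7 = (2472 - 13^2)/49 = 2303/49 = 47, a_7 = floor((49 + 13)/47) = 1.
  m_8 = 47*1 - 13 = 34, d_8 = (2472 - 34^2)/47 = 1316/47 = 28, a_8 = floor((49 + 34)/28) = 2.
  m_9 = 28*2 - 34 = 22, d_9 = (2472 - 22^2)/28 = 1988/28 = 71, a_9 = floor((49 + 22)/71) = 1.
  m_10 = 71*1 - 22 = 49, d_10 = (2472 - 49^2)/71 = 71/71 = 1, a_10 = floor((49 + 49)/1) = 98.
  m_11 = 1*98 - 49 = 49, d_11 = (2472 - 49^2)/1 = 71/1 = 71: (m_11, d_11) = (m_1, d_1) = (49, 71), so from here the quotients repeat a_1, ..., a_10; the period length is 10.
Hence the expansion of sqrt(2472) is a_0 = 49 followed by the repeating block 1, 2, 1, 1, 3, 1, 1, 2, 1, 98 (period 10).

[49; (1, 2, 1, 1, 3, 1, 1, 2, 1, 98)]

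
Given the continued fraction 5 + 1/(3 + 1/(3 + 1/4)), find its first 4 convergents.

5/1, 16/3, 53/10, 228/43

Using the convergent recurrence p_i = a_i*p_{i-1} + p_{i-2}, q_i = a_i*q_{i-1} + q_{i-2} with p_{-2}=0, p_{-1}=1, q_{-2}=1, q_{-1}=0:
  i=0: a_0=5, p_0 = 5*1 + 0 = 5, q_0 = 5*0 + 1 = 1.
  i=1: a_1=3, p_1 = 3*5 + 1 = 16, q_1 = 3*1 + 0 = 3.
  i=2: a_2=3, p_2 = 3*16 + 5 = 53, q_2 = 3*3 + 1 = 10.
  i=3: a_3=4, p_3 = 4*53 + 16 = 228, q_3 = 4*10 + 3 = 43.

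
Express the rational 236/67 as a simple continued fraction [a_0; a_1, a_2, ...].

[3; 1, 1, 10, 1, 2]

Run the Euclidean algorithm on 236 and 67; the successive quotients are the partial quotients a_0, a_1, ... (each step inverts the fractional part left over by the previous one):
  236 = 3*67 + 35, so a_0 = 3.
  67 = 1*35 + 32, so a_1 = 1.
  35 = 1*32 + 3, so a_2 = 1.
  32 = 10*3 + 2, so a_3 = 10.
  3 = 1*2 + 1, so a_4 = 1.
  2 = 2*1 + 0, so a_5 = 2.
The remainder reaches 0 after 6 divisions, so the expansion has 6 partial quotients, read off in order.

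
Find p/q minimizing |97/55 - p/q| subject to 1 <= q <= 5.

Expand x = 97/55 as a continued fraction with the Euclidean algorithm:
  97 = 1*55 + 42, so a_0 = 1.
  55 = 1*42 + 13, so a_1 = 1.
  42 = 3*13 + 3, so a_2 = 3.
  13 = 4*3 + 1, so a_3 = 4.
  3 = 3*1 + 0, so a_4 = 3.
so x = [1; 1, 3, 4, 3].
Convergents (p_i = a_i*p_{i-1} + p_{i-2}, q_i = a_i*q_{i-1} + q_{i-2} with p_{-2}=0, p_{-1}=1, q_{-2}=1, q_{-1}=0), until the denominator exceeds 5:
  i=0: a_0=1, p_0 = 1*1 + 0 = 1, q_0 = 1*0 + 1 = 1.
  i=1: a_1=1, p_1 = 1*1 + 1 = 2, q_1 = 1*1 + 0 = 1.
  i=2: a_2=3, p_2 = 3*2 + 1 = 7, q_2 = 3*1 + 1 = 4.
  i=3: a_3=4, p_3 = 4*7 + 2 = 30, q_3 = 4*4 + 1 = 17.
q_3 = 17 > 5, so the last convergent with denominator <= 5 is p_2/q_2 = 7/4.
The closest fraction with denominator <= 5 is either p_2/q_2 or the intermediate fraction (k*p_2 + p_1)/(k*q_2 + q_1) with the largest k >= 1 whose denominator stays <= 5; these approach x as k grows, and every other convergent or intermediate fraction in range is farther away.
Largest k: floor((5 - q_1)/q_2) = floor((5 - 1)/4) = 1.
That gives (1*7 + 2)/(1*4 + 1) = 9/5.
Compare the errors: |x - 7/4| = |97*4 - 7*55|/(55*4) = 3/220, and |x - 9/5| = |97*5 - 9*55|/(55*5) = 10/275.
Cross-multiplying, 3*275 = 825 < 2200 = 10*220, so 3/220 is smaller: the convergent 7/4 is closer to x than 9/5.

7/4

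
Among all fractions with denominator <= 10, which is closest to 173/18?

48/5

Expand x = 173/18 as a continued fraction with the Euclidean algorithm:
  173 = 9*18 + 11, so a_0 = 9.
  18 = 1*11 + 7, so a_1 = 1.
  11 = 1*7 + 4, so a_2 = 1.
  7 = 1*4 + 3, so a_3 = 1.
  4 = 1*3 + 1, so a_4 = 1.
  3 = 3*1 + 0, so a_5 = 3.
so x = [9; 1, 1, 1, 1, 3].
Convergents (p_i = a_i*p_{i-1} + p_{i-2}, q_i = a_i*q_{i-1} + q_{i-2} with p_{-2}=0, p_{-1}=1, q_{-2}=1, q_{-1}=0), until the denominator exceeds 10:
  i=0: a_0=9, p_0 = 9*1 + 0 = 9, q_0 = 9*0 + 1 = 1.
  i=1: a_1=1, p_1 = 1*9 + 1 = 10, q_1 = 1*1 + 0 = 1.
  i=2: a_2=1, p_2 = 1*10 + 9 = 19, q_2 = 1*1 + 1 = 2.
  i=3: a_3=1, p_3 = 1*19 + 10 = 29, q_3 = 1*2 + 1 = 3.
  i=4: a_4=1, p_4 = 1*29 + 19 = 48, q_4 = 1*3 + 2 = 5.
  i=5: a_5=3, p_5 = 3*48 + 29 = 173, q_5 = 3*5 + 3 = 18.
q_5 = 18 > 10, so the last convergent with denominator <= 10 is p_4/q_4 = 48/5.
The closest fraction with denominator <= 10 is either p_4/q_4 or the intermediate fraction (k*p_4 + p_3)/(k*q_4 + q_3) with the largest k >= 1 whose denominator stays <= 10; these approach x as k grows, and every other convergent or intermediate fraction in range is farther away.
Largest k: floor((10 - q_3)/q_4) = floor((10 - 3)/5) = 1.
That gives (1*48 + 29)/(1*5 + 3) = 77/8.
Compare the errors: |x - 48/5| = |173*5 - 48*18|/(18*5) = 1/90, and |x - 77/8| = |173*8 - 77*18|/(18*8) = 2/144.
Cross-multiplying, 1*144 = 144 < 180 = 2*90, so 1/90 is smaller: the convergent 48/5 is closer to x than 77/8.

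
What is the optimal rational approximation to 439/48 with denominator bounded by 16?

64/7

Expand x = 439/48 as a continued fraction with the Euclidean algorithm:
  439 = 9*48 + 7, so a_0 = 9.
  48 = 6*7 + 6, so a_1 = 6.
  7 = 1*6 + 1, so a_2 = 1.
  6 = 6*1 + 0, so a_3 = 6.
so x = [9; 6, 1, 6].
Convergents (p_i = a_i*p_{i-1} + p_{i-2}, q_i = a_i*q_{i-1} + q_{i-2} with p_{-2}=0, p_{-1}=1, q_{-2}=1, q_{-1}=0), until the denominator exceeds 16:
  i=0: a_0=9, p_0 = 9*1 + 0 = 9, q_0 = 9*0 + 1 = 1.
  i=1: a_1=6, p_1 = 6*9 + 1 = 55, q_1 = 6*1 + 0 = 6.
  i=2: a_2=1, p_2 = 1*55 + 9 = 64, q_2 = 1*6 + 1 = 7.
  i=3: a_3=6, p_3 = 6*64 + 55 = 439, q_3 = 6*7 + 6 = 48.
q_3 = 48 > 16, so the last convergent with denominator <= 16 is p_2/q_2 = 64/7.
The closest fraction with denominator <= 16 is either p_2/q_2 or the intermediate fraction (k*p_2 + p_1)/(k*q_2 + q_1) with the largest k >= 1 whose denominator stays <= 16; these approach x as k grows, and every other convergent or intermediate fraction in range is farther away.
Largest k: floor((16 - q_1)/q_2) = floor((16 - 6)/7) = 1.
That gives (1*64 + 55)/(1*7 + 6) = 119/13.
Compare the errors: |x - 64/7| = |439*7 - 64*48|/(48*7) = 1/336, and |x - 119/13| = |439*13 - 119*48|/(48*13) = 5/624.
Cross-multiplying, 1*624 = 624 < 1680 = 5*336, so 1/336 is smaller: the convergent 64/7 is closer to x than 119/13.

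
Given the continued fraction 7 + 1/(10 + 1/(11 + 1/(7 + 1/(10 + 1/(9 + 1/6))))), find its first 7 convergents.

Using the convergent recurrence p_i = a_i*p_{i-1} + p_{i-2}, q_i = a_i*q_{i-1} + q_{i-2} with p_{-2}=0, p_{-1}=1, q_{-2}=1, q_{-1}=0:
  i=0: a_0=7, p_0 = 7*1 + 0 = 7, q_0 = 7*0 + 1 = 1.
  i=1: a_1=10, p_1 = 10*7 + 1 = 71, q_1 = 10*1 + 0 = 10.
  i=2: a_2=11, p_2 = 11*71 + 7 = 788, q_2 = 11*10 + 1 = 111.
  i=3: a_3=7, p_3 = 7*788 + 71 = 5587, q_3 = 7*111 + 10 = 787.
  i=4: a_4=10, p_4 = 10*5587 + 788 = 56658, q_4 = 10*787 + 111 = 7981.
  i=5: a_5=9, p_5 = 9*56658 + 5587 = 515509, q_5 = 9*7981 + 787 = 72616.
  i=6: a_6=6, p_6 = 6*515509 + 56658 = 3149712, q_6 = 6*72616 + 7981 = 443677.

7/1, 71/10, 788/111, 5587/787, 56658/7981, 515509/72616, 3149712/443677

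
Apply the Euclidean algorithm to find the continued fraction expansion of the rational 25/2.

Run the Euclidean algorithm on 25 and 2; the successive quotients are the partial quotients a_0, a_1, ... (each step inverts the fractional part left over by the previous one):
  25 = 12*2 + 1, so a_0 = 12.
  2 = 2*1 + 0, so a_1 = 2.
The remainder reaches 0 after 2 divisions, so the expansion has 2 partial quotients, read off in order.

[12; 2]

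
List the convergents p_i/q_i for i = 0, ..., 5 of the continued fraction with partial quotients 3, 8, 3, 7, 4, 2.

Using the convergent recurrence p_i = a_i*p_{i-1} + p_{i-2}, q_i = a_i*q_{i-1} + q_{i-2} with p_{-2}=0, p_{-1}=1, q_{-2}=1, q_{-1}=0:
  i=0: a_0=3, p_0 = 3*1 + 0 = 3, q_0 = 3*0 + 1 = 1.
  i=1: a_1=8, p_1 = 8*3 + 1 = 25, q_1 = 8*1 + 0 = 8.
  i=2: a_2=3, p_2 = 3*25 + 3 = 78, q_2 = 3*8 + 1 = 25.
  i=3: a_3=7, p_3 = 7*78 + 25 = 571, q_3 = 7*25 + 8 = 183.
  i=4: a_4=4, p_4 = 4*571 + 78 = 2362, q_4 = 4*183 + 25 = 757.
  i=5: a_5=2, p_5 = 2*2362 + 571 = 5295, q_5 = 2*757 + 183 = 1697.

3/1, 25/8, 78/25, 571/183, 2362/757, 5295/1697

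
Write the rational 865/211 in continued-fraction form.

[4; 10, 21]

Run the Euclidean algorithm on 865 and 211; the successive quotients are the partial quotients a_0, a_1, ... (each step inverts the fractional part left over by the previous one):
  865 = 4*211 + 21, so a_0 = 4.
  211 = 10*21 + 1, so a_1 = 10.
  21 = 21*1 + 0, so a_2 = 21.
The remainder reaches 0 after 3 divisions, so the expansion has 3 partial quotients, read off in order.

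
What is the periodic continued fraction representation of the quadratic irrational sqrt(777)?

[27; (1, 6, 1, 54)]

Write x_i = (sqrt(777) + m_i)/d_i with (m_0, d_0) = (0, 1). a_0 = floor(sqrt(777)) = 27, since 27^2 = 729 <= 777 < 784 = 28^2.
Iterate m_{i+1} = d_i*a_i - m_i, d_{i+1} = (777 - m_{i+1}^2)/d_i, a_{i+1} = floor((a_0 + m_{i+1})/d_{i+1}):
  m_1 = 1*27 - 0 = 27, d_1 = (777 - 27^2)/1 = 48/1 = 48, a_1 = floor((27 + 27)/48) = 1.
  m_2 = 48*1 - 27 = 21, d_2 = (777 - 21^2)/48 = 336/48 = 7, a_2 = floor((27 + 21)/7) = 6.
  m_3 = 7*6 - 21 = 21, d_3 = (777 - 21^2)/7 = 336/7 = 48, a_3 = floor((27 + 21)/48) = 1.
  m_4 = 48*1 - 21 = 27, d_4 = (777 - 27^2)/48 = 48/48 = 1, a_4 = floor((27 + 27)/1) = 54.
  m_5 = 1*54 - 27 = 27, d_5 = (777 - 27^2)/1 = 48/1 = 48: (m_5, d_5) = (m_1, d_1) = (27, 48), so from here the quotients repeat a_1, ..., a_4; the period length is 4.
Hence the expansion of sqrt(777) is a_0 = 27 followed by the repeating block 1, 6, 1, 54 (period 4).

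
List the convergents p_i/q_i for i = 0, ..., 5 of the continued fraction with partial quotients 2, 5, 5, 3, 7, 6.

2/1, 11/5, 57/26, 182/83, 1331/607, 8168/3725

Using the convergent recurrence p_i = a_i*p_{i-1} + p_{i-2}, q_i = a_i*q_{i-1} + q_{i-2} with p_{-2}=0, p_{-1}=1, q_{-2}=1, q_{-1}=0:
  i=0: a_0=2, p_0 = 2*1 + 0 = 2, q_0 = 2*0 + 1 = 1.
  i=1: a_1=5, p_1 = 5*2 + 1 = 11, q_1 = 5*1 + 0 = 5.
  i=2: a_2=5, p_2 = 5*11 + 2 = 57, q_2 = 5*5 + 1 = 26.
  i=3: a_3=3, p_3 = 3*57 + 11 = 182, q_3 = 3*26 + 5 = 83.
  i=4: a_4=7, p_4 = 7*182 + 57 = 1331, q_4 = 7*83 + 26 = 607.
  i=5: a_5=6, p_5 = 6*1331 + 182 = 8168, q_5 = 6*607 + 83 = 3725.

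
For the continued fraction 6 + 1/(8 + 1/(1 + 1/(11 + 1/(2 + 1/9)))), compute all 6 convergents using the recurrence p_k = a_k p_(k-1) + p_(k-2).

6/1, 49/8, 55/9, 654/107, 1363/223, 12921/2114

Using the convergent recurrence p_i = a_i*p_{i-1} + p_{i-2}, q_i = a_i*q_{i-1} + q_{i-2} with p_{-2}=0, p_{-1}=1, q_{-2}=1, q_{-1}=0:
  i=0: a_0=6, p_0 = 6*1 + 0 = 6, q_0 = 6*0 + 1 = 1.
  i=1: a_1=8, p_1 = 8*6 + 1 = 49, q_1 = 8*1 + 0 = 8.
  i=2: a_2=1, p_2 = 1*49 + 6 = 55, q_2 = 1*8 + 1 = 9.
  i=3: a_3=11, p_3 = 11*55 + 49 = 654, q_3 = 11*9 + 8 = 107.
  i=4: a_4=2, p_4 = 2*654 + 55 = 1363, q_4 = 2*107 + 9 = 223.
  i=5: a_5=9, p_5 = 9*1363 + 654 = 12921, q_5 = 9*223 + 107 = 2114.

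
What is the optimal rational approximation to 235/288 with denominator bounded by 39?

Expand x = 235/288 as a continued fraction with the Euclidean algorithm:
  235 = 0*288 + 235, so a_0 = 0.
  288 = 1*235 + 53, so a_1 = 1.
  235 = 4*53 + 23, so a_2 = 4.
  53 = 2*23 + 7, so a_3 = 2.
  23 = 3*7 + 2, so a_4 = 3.
  7 = 3*2 + 1, so a_5 = 3.
  2 = 2*1 + 0, so a_6 = 2.
so x = [0; 1, 4, 2, 3, 3, 2].
Convergents (p_i = a_i*p_{i-1} + p_{i-2}, q_i = a_i*q_{i-1} + q_{i-2} with p_{-2}=0, p_{-1}=1, q_{-2}=1, q_{-1}=0), until the denominator exceeds 39:
  i=0: a_0=0, p_0 = 0*1 + 0 = 0, q_0 = 0*0 + 1 = 1.
  i=1: a_1=1, p_1 = 1*0 + 1 = 1, q_1 = 1*1 + 0 = 1.
  i=2: a_2=4, p_2 = 4*1 + 0 = 4, q_2 = 4*1 + 1 = 5.
  i=3: a_3=2, p_3 = 2*4 + 1 = 9, q_3 = 2*5 + 1 = 11.
  i=4: a_4=3, p_4 = 3*9 + 4 = 31, q_4 = 3*11 + 5 = 38.
  i=5: a_5=3, p_5 = 3*31 + 9 = 102, q_5 = 3*38 + 11 = 125.
q_5 = 125 > 39, so the last convergent with denominator <= 39 is p_4/q_4 = 31/38.
The closest fraction with denominator <= 39 is either p_4/q_4 or the intermediate fraction (k*p_4 + p_3)/(k*q_4 + q_3) with the largest k >= 1 whose denominator stays <= 39; these approach x as k grows, and every other convergent or intermediate fraction in range is farther away.
Largest k: floor((39 - q_3)/q_4) = floor((39 - 11)/38) = 0.
Since k = 0, no intermediate fraction beyond p_4/q_4 has denominator <= 39, so the convergent 31/38 is the closest (its error is |235*38 - 31*288|/(288*38) = 2/10944).

31/38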